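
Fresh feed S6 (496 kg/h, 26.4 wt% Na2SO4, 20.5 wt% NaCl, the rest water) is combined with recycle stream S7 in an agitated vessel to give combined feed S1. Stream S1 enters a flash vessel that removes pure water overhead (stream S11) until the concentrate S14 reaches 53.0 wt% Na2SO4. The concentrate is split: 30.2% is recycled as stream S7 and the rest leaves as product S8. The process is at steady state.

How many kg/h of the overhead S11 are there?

248.9 kg/h

Overall Na2SO4 balance (none leaves overhead): Na2SO4 in fresh feed = Na2SO4 in product, i.e. 496×0.264 = (1−0.302)·S14·0.530.
S14 = 130.94/(0.530×0.698) = 353.96 kg/h.
Recycle S7 = 0.302×353.96 = 106.9 kg/h.
Combined feed S1 = 496 + 106.9 = 602.9 kg/h.
Overhead S11 = S1 − S14 = 602.9 − 353.96 = 248.94 kg/h.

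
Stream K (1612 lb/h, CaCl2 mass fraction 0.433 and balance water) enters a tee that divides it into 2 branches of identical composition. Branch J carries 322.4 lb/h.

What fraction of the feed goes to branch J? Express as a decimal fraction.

0.200

Fraction to J = 322.4/1612 = 0.2000.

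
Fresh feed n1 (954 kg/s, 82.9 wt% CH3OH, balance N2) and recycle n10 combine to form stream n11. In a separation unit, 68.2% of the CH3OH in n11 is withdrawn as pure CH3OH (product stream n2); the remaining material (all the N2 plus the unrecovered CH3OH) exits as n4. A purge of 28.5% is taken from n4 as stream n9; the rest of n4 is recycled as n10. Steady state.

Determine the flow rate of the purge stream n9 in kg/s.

255.9 kg/s

N2 enters only via n1 and leaves only via the purge: 954×0.171 = 0.285×(N2 in n4), and the separation unit passes all N2, so N2 in n11 = N2 in n4 = 572.4 kg/s.
CH3OH in n11: m_A = 954×0.829 + (1−0.285)·(1−0.682)·m_A, so m_A = 790.87/0.7726 = 1023.6 kg/s.
n4 = (1−0.682)×1023.6 + 572.4 = 897.91 kg/s.
Purge n9 = 0.285×897.91 = 255.9 kg/s.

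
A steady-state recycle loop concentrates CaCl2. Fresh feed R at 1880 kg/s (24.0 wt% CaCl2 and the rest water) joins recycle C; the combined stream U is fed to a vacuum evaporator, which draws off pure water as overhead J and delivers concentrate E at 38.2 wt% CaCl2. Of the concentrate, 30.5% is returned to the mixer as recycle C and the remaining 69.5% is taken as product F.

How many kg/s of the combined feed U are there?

Overall CaCl2 balance (none leaves overhead): CaCl2 in fresh feed = CaCl2 in product, i.e. 1880×0.240 = (1−0.305)·E·0.382.
E = 451.2/(0.382×0.695) = 1699.5 kg/s.
Recycle C = 0.305×1699.5 = 518.35 kg/s.
Combined feed U = 1880 + 518.35 = 2398.3 kg/s.

2398 kg/s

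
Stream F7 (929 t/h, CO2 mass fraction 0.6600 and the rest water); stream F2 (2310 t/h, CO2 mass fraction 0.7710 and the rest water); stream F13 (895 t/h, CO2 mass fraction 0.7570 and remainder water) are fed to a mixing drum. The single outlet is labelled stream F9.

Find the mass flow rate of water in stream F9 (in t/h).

water out = water in = 929×0.340 + 2310×0.229 + 895×0.243 = 1062.3 t/h.

1062 t/h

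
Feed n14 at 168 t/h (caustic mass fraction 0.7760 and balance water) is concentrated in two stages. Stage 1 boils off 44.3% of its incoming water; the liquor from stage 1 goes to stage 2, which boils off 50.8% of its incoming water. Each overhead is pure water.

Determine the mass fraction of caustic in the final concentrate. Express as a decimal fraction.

0.9267

water in feed = 168×0.224 = 37.632 t/h.
After stage 1: water left = (1−0.443)×37.632 = 20.961; stream total = 151.33 t/h.
After stage 2: water left = (1−0.508)×20.961 = 10.313; final concentrate = 140.68 t/h.
caustic fraction = 130.37/140.68 = 0.9267.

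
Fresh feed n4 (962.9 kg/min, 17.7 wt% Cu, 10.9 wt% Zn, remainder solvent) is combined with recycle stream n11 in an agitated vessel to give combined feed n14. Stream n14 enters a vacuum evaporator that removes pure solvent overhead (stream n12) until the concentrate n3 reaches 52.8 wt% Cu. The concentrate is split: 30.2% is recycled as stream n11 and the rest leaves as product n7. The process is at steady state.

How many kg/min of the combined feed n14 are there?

Overall Cu balance (none leaves overhead): Cu in fresh feed = Cu in product, i.e. 962.9×0.177 = (1−0.302)·n3·0.528.
n3 = 170.43/(0.528×0.698) = 462.45 kg/min.
Recycle n11 = 0.302×462.45 = 139.66 kg/min.
Combined feed n14 = 962.9 + 139.66 = 1102.6 kg/min.

1103 kg/min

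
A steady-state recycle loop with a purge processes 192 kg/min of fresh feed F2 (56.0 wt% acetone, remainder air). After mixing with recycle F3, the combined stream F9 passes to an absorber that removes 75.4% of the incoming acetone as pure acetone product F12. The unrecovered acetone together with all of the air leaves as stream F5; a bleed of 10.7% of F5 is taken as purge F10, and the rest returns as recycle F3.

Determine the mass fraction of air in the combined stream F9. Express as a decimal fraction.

0.851

air enters only via F2 and leaves only via the purge: 192×0.440 = 0.107×(air in F5), and the absorber passes all air, so air in F9 = air in F5 = 789.53 kg/min.
acetone in F9: m_A = 192×0.560 + (1−0.107)·(1−0.754)·m_A, so m_A = 107.52/0.7803 = 137.79 kg/min.
F9 = 137.79 + 789.53 = 927.32 kg/min.
air fraction in F9 = 789.53/927.32 = 0.851.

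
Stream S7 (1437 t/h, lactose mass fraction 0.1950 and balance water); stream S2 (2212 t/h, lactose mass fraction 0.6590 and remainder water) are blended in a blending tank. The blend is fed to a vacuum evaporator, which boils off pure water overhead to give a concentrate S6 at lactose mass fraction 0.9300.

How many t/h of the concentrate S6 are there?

1869 t/h

lactose entering = 1437×0.195 + 2212×0.659 = 1737.9 t/h.
All lactose reports to S6, so S6 = 1737.9/0.930 = 1868.7 t/h.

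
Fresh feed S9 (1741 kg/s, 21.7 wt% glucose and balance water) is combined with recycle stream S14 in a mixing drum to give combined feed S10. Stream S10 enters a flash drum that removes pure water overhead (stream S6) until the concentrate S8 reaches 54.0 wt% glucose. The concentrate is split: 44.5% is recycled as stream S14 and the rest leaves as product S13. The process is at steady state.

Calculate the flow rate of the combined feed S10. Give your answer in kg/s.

2302 kg/s

Overall glucose balance (none leaves overhead): glucose in fresh feed = glucose in product, i.e. 1741×0.217 = (1−0.445)·S8·0.540.
S8 = 377.8/(0.540×0.555) = 1260.6 kg/s.
Recycle S14 = 0.445×1260.6 = 560.96 kg/s.
Combined feed S10 = 1741 + 560.96 = 2302 kg/s.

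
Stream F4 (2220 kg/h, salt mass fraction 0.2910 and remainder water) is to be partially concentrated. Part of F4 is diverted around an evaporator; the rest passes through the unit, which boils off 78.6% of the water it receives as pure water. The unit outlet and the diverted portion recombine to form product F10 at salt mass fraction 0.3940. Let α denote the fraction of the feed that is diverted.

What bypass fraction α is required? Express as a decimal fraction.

All 2220×0.291 = 646.02 kg/h of salt reaches F10, so F10 = 646.02/0.394 = 1639.6 kg/h and vapour = 580.36 kg/h.
The evaporator receives (1−α)·2220 of feed at 0.709 water and removes 0.786 of that water:
0.786×0.709×(1−α)×2220 = 580.36
(1−α) = 580.36/1237.1 = 0.4691;  α = 0.5309.

0.531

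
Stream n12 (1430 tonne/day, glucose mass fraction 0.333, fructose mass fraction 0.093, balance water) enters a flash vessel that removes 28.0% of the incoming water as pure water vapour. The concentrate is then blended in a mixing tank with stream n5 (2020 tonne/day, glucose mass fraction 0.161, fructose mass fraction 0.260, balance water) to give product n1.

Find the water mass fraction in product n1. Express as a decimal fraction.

Vapour removed = 0.280×0.574×1430 = 229.83 tonne/day; concentrate = 1200.2 tonne/day.
water reaching the mixer = 590.99 (from concentrate) + 2020×0.579 = 1760.6 tonne/day.
Product flow = 1200.2 + 2020 = 3220.2 tonne/day; water fraction = 0.547.

0.547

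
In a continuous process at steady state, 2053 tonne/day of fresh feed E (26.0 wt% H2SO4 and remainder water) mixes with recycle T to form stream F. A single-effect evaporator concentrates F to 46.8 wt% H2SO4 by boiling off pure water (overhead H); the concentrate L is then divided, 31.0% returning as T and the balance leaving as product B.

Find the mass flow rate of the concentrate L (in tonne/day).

1653 tonne/day

Overall H2SO4 balance (none leaves overhead): H2SO4 in fresh feed = H2SO4 in product, i.e. 2053×0.260 = (1−0.310)·L·0.468.
L = 533.78/(0.468×0.690) = 1653 tonne/day.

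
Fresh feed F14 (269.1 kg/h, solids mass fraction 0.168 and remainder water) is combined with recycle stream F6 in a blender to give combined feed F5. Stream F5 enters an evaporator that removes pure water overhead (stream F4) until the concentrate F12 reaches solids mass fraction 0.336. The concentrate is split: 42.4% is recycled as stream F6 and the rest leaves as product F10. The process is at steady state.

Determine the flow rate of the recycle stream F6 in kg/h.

Overall solids balance (none leaves overhead): solids in fresh feed = solids in product, i.e. 269.1×0.168 = (1−0.424)·F12·0.336.
F12 = 45.209/(0.336×0.576) = 233.59 kg/h.
Recycle F6 = 0.424×233.59 = 99.044 kg/h.

99.04 kg/h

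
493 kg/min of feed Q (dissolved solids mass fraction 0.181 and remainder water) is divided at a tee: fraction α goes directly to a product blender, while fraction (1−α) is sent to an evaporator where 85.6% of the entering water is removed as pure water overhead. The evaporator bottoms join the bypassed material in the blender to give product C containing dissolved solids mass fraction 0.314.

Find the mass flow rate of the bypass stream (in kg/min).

All 493×0.181 = 89.233 kg/min of dissolved solids reaches C, so C = 89.233/0.314 = 284.18 kg/min and vapour = 208.82 kg/min.
The evaporator receives (1−α)·493 of feed at 0.819 water and removes 0.856 of that water:
0.856×0.819×(1−α)×493 = 208.82
(1−α) = 208.82/345.62 = 0.6042;  α = 0.3958.
Bypass flow = 0.3958×493 = 195.14 kg/min.

195.1 kg/min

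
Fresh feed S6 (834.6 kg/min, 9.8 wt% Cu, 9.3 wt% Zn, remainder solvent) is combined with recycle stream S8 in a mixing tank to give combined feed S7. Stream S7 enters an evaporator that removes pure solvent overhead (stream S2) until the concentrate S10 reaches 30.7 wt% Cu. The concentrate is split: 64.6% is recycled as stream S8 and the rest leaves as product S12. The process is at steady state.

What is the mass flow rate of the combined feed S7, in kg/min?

Overall Cu balance (none leaves overhead): Cu in fresh feed = Cu in product, i.e. 834.6×0.098 = (1−0.646)·S10·0.307.
S10 = 81.791/(0.307×0.354) = 752.6 kg/min.
Recycle S8 = 0.646×752.6 = 486.18 kg/min.
Combined feed S7 = 834.6 + 486.18 = 1320.8 kg/min.

1321 kg/min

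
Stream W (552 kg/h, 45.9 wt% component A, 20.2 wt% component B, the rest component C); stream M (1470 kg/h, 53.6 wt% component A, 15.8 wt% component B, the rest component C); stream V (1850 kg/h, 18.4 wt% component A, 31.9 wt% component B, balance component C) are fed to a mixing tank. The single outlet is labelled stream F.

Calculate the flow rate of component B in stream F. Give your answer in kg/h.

933.9 kg/h

component B out = component B in = 552×0.202 + 1470×0.158 + 1850×0.319 = 933.91 kg/h.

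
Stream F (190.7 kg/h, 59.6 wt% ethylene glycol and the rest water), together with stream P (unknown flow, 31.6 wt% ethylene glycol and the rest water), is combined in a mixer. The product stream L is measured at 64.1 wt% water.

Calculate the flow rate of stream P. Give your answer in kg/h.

Let P be the unknown flow. Total out = 190.7 + P.
water balance: 77.043 + 0.684·P = 0.641·(190.7 + P)
(0.684 − 0.641)·P = 0.641×190.7 − 77.043 = 45.196
P = 45.196 / 0.043 = 1051.1 kg/h

1051 kg/h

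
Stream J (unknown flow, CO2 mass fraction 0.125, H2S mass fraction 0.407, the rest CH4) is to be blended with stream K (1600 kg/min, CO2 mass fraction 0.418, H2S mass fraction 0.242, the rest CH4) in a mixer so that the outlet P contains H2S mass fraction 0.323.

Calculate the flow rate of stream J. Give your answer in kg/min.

Let J be the unknown flow. Total out = 1600 + J.
H2S balance: 387.2 + 0.407·J = 0.323·(1600 + J)
(0.407 − 0.323)·J = 0.323×1600 − 387.2 = 129.6
J = 129.6 / 0.084 = 1542.9 kg/min

1543 kg/min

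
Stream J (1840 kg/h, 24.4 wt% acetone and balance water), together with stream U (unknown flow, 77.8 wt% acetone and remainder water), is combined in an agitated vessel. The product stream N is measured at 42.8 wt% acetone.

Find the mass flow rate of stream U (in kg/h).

967.3 kg/h

Let U be the unknown flow. Total out = 1840 + U.
acetone balance: 448.96 + 0.778·U = 0.428·(1840 + U)
(0.778 − 0.428)·U = 0.428×1840 − 448.96 = 338.56
U = 338.56 / 0.350 = 967.31 kg/h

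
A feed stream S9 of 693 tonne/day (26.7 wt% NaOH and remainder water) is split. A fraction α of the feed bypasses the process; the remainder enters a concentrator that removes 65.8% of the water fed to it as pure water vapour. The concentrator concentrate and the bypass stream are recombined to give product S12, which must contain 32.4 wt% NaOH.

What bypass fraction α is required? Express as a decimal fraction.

0.635

All 693×0.267 = 185.03 tonne/day of NaOH reaches S12, so S12 = 185.03/0.324 = 571.08 tonne/day and vapour = 121.92 tonne/day.
The evaporator receives (1−α)·693 of feed at 0.733 water and removes 0.658 of that water:
0.658×0.733×(1−α)×693 = 121.92
(1−α) = 121.92/334.24 = 0.3648;  α = 0.6352.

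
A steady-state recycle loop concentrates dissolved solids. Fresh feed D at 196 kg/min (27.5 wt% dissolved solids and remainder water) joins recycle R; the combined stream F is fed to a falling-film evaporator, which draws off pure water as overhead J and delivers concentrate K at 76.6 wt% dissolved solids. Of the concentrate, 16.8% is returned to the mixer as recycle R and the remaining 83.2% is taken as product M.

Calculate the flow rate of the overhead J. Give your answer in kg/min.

125.6 kg/min

Overall dissolved solids balance (none leaves overhead): dissolved solids in fresh feed = dissolved solids in product, i.e. 196×0.275 = (1−0.168)·K·0.766.
K = 53.9/(0.766×0.832) = 84.574 kg/min.
Recycle R = 0.168×84.574 = 14.208 kg/min.
Combined feed F = 196 + 14.208 = 210.21 kg/min.
Overhead J = F − K = 210.21 − 84.574 = 125.63 kg/min.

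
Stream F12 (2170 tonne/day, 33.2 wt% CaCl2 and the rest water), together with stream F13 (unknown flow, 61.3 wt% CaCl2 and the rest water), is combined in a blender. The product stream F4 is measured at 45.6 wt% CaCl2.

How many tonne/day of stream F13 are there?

1714 tonne/day

Let F13 be the unknown flow. Total out = 2170 + F13.
CaCl2 balance: 720.44 + 0.613·F13 = 0.456·(2170 + F13)
(0.613 − 0.456)·F13 = 0.456×2170 − 720.44 = 269.08
F13 = 269.08 / 0.157 = 1713.9 tonne/day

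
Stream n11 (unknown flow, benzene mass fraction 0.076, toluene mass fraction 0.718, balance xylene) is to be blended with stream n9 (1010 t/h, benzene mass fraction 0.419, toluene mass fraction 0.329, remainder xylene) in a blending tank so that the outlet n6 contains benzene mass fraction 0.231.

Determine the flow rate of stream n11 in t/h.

1225 t/h

Let n11 be the unknown flow. Total out = 1010 + n11.
benzene balance: 423.19 + 0.076·n11 = 0.231·(1010 + n11)
(0.076 − 0.231)·n11 = 0.231×1010 − 423.19 = -189.88
n11 = -189.88 / -0.155 = 1225 t/h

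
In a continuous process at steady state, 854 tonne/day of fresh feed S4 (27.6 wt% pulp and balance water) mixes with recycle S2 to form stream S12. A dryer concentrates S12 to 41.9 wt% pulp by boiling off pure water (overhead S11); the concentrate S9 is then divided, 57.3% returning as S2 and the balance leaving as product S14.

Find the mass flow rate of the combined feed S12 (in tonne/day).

Overall pulp balance (none leaves overhead): pulp in fresh feed = pulp in product, i.e. 854×0.276 = (1−0.573)·S9·0.419.
S9 = 235.7/(0.419×0.427) = 1317.4 tonne/day.
Recycle S2 = 0.573×1317.4 = 754.88 tonne/day.
Combined feed S12 = 854 + 754.88 = 1608.9 tonne/day.

1609 tonne/day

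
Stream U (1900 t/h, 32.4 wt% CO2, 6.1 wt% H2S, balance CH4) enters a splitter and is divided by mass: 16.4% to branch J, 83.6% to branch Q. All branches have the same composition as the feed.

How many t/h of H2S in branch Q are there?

96.89 t/h

Branch Q total = 0.836×1900 = 1588.4 t/h.
H2S in Q = 0.061×1588.4 = 96.892 t/h.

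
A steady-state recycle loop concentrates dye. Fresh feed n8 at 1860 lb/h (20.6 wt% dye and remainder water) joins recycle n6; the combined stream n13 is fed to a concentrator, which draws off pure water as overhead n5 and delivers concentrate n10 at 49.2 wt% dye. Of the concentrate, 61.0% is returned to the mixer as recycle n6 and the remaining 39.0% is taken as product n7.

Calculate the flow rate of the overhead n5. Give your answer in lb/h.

1081 lb/h

Overall dye balance (none leaves overhead): dye in fresh feed = dye in product, i.e. 1860×0.206 = (1−0.610)·n10·0.492.
n10 = 383.16/(0.492×0.390) = 1996.9 lb/h.
Recycle n6 = 0.610×1996.9 = 1218.1 lb/h.
Combined feed n13 = 1860 + 1218.1 = 3078.1 lb/h.
Overhead n5 = n13 − n10 = 3078.1 − 1996.9 = 1081.2 lb/h.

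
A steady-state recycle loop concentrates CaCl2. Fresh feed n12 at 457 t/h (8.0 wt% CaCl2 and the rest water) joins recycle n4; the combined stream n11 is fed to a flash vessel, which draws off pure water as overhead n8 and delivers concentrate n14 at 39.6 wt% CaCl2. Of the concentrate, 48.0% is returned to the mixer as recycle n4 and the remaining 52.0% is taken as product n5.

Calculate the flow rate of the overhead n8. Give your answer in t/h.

Overall CaCl2 balance (none leaves overhead): CaCl2 in fresh feed = CaCl2 in product, i.e. 457×0.080 = (1−0.480)·n14·0.396.
n14 = 36.56/(0.396×0.520) = 177.54 t/h.
Recycle n4 = 0.480×177.54 = 85.221 t/h.
Combined feed n11 = 457 + 85.221 = 542.22 t/h.
Overhead n8 = n11 − n14 = 542.22 − 177.54 = 364.68 t/h.

364.7 t/h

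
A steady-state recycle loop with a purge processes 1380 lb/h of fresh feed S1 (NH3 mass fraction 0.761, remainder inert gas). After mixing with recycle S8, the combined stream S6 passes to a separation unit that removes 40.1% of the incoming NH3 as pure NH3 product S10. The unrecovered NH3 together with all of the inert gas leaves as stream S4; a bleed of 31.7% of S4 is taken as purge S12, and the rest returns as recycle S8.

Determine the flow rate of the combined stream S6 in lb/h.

inert gas enters only via S1 and leaves only via the purge: 1380×0.239 = 0.317×(inert gas in S4), and the separation unit passes all inert gas, so inert gas in S6 = inert gas in S4 = 1040.4 lb/h.
NH3 in S6: m_A = 1380×0.761 + (1−0.317)·(1−0.401)·m_A, so m_A = 1050.2/0.5909 = 1777.3 lb/h.
S6 = 1777.3 + 1040.4 = 2817.7 lb/h.

2818 lb/h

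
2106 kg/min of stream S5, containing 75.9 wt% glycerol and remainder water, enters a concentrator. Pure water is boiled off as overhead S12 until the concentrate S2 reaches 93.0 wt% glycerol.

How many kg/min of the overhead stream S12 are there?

glycerol is conserved: 2106×0.759 = 1598.5 kg/min all reports to the concentrate.
Concentrate = 1598.5/(target fraction) = 1718.8 kg/min.
Overhead = 2106 − 1718.8 = 387.23 kg/min.

387.2 kg/min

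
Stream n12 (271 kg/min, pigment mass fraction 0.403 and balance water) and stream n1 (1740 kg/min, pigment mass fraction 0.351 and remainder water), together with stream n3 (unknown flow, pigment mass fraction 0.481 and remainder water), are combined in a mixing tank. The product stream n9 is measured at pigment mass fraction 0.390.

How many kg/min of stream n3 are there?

707 kg/min

Let n3 be the unknown flow. Total out = 2011 + n3.
pigment balance: 719.95 + 0.481·n3 = 0.390·(2011 + n3)
(0.481 − 0.390)·n3 = 0.390×2011 − 719.95 = 64.337
n3 = 64.337 / 0.091 = 707 kg/min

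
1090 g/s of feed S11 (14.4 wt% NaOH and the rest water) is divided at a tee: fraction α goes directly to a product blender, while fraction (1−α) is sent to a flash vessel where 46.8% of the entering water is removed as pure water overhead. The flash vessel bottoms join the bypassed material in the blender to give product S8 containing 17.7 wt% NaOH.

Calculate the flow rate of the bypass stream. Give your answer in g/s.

All 1090×0.144 = 156.96 g/s of NaOH reaches S8, so S8 = 156.96/0.177 = 886.78 g/s and vapour = 203.22 g/s.
The evaporator receives (1−α)·1090 of feed at 0.856 water and removes 0.468 of that water:
0.468×0.856×(1−α)×1090 = 203.22
(1−α) = 203.22/436.66 = 0.4654;  α = 0.5346.
Bypass flow = 0.5346×1090 = 582.72 g/s.

582.7 g/s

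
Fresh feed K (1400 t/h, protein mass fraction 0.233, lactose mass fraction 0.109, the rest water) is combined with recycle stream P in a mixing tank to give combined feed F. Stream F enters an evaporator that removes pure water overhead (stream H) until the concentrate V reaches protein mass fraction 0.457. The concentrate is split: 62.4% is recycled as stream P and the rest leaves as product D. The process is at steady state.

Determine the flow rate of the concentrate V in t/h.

Overall protein balance (none leaves overhead): protein in fresh feed = protein in product, i.e. 1400×0.233 = (1−0.624)·V·0.457.
V = 326.2/(0.457×0.376) = 1898.4 t/h.

1898 t/h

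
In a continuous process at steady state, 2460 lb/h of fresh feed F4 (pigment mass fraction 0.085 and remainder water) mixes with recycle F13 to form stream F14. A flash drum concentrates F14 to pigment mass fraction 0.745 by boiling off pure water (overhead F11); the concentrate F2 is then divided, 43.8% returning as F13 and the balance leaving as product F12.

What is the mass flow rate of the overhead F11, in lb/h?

2179 lb/h

Overall pigment balance (none leaves overhead): pigment in fresh feed = pigment in product, i.e. 2460×0.085 = (1−0.438)·F2·0.745.
F2 = 209.1/(0.745×0.562) = 499.41 lb/h.
Recycle F13 = 0.438×499.41 = 218.74 lb/h.
Combined feed F14 = 2460 + 218.74 = 2678.7 lb/h.
Overhead F11 = F14 − F2 = 2678.7 − 499.41 = 2179.3 lb/h.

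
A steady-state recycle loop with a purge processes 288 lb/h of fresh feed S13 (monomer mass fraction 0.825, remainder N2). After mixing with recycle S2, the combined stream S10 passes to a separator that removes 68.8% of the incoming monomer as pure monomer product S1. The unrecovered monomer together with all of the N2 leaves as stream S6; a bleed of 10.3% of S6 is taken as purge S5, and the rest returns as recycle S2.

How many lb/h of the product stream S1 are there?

monomer in S10: m_A = 288×0.825 + (1−0.103)·(1−0.688)·m_A, so m_A = 237.6/0.7201 = 329.94 lb/h.
Product S1 = 0.688×329.94 = 227 lb/h.

227 lb/h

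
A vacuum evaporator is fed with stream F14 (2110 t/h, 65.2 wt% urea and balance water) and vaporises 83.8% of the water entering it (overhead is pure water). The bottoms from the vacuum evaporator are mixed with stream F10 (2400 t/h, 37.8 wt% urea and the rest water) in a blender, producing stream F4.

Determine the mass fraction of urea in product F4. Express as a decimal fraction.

Vapour removed = 0.838×0.348×2110 = 615.33 t/h; concentrate = 1494.7 t/h.
urea reaching the mixer = 1375.7 (from concentrate) + 2400×0.378 = 2282.9 t/h.
Product flow = 1494.7 + 2400 = 3894.7 t/h; urea fraction = 0.586.

0.586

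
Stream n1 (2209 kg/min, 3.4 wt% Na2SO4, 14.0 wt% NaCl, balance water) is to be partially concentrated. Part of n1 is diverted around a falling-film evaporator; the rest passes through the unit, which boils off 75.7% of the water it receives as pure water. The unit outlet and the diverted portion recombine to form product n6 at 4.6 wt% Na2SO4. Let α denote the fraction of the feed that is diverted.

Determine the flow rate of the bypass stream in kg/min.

All 2209×0.034 = 75.106 kg/min of Na2SO4 reaches n6, so n6 = 75.106/0.046 = 1632.7 kg/min and vapour = 576.26 kg/min.
The evaporator receives (1−α)·2209 of feed at 0.826 water and removes 0.757 of that water:
0.757×0.826×(1−α)×2209 = 576.26
(1−α) = 576.26/1381.2 = 0.4172;  α = 0.5828.
Bypass flow = 0.5828×2209 = 1287.4 kg/min.

1287 kg/min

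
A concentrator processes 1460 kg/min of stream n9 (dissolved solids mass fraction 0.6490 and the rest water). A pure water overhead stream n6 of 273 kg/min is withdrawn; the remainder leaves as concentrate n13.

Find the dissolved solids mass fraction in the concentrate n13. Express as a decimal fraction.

0.7983

dissolved solids is not removed: 1460×0.649 = 947.54 kg/min of dissolved solids enters n13.
Concentrate = 1460 − 273 = 1187 kg/min.
Mass fraction = 947.54/1187 = 0.7983.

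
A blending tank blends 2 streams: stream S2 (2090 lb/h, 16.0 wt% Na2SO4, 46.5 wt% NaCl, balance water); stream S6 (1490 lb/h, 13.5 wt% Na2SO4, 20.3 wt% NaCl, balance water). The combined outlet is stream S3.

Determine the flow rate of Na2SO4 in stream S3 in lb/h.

Na2SO4 out = Na2SO4 in = 2090×0.160 + 1490×0.135 = 535.55 lb/h.

535.6 lb/h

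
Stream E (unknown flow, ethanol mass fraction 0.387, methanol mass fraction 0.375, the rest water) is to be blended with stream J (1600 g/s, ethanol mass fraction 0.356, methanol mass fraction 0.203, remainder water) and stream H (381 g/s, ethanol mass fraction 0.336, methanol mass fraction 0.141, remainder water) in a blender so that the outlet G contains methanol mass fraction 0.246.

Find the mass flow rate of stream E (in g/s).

Let E be the unknown flow. Total out = 1981 + E.
methanol balance: 378.52 + 0.375·E = 0.246·(1981 + E)
(0.375 − 0.246)·E = 0.246×1981 − 378.52 = 108.8
E = 108.8 / 0.129 = 843.45 g/s

843.4 g/s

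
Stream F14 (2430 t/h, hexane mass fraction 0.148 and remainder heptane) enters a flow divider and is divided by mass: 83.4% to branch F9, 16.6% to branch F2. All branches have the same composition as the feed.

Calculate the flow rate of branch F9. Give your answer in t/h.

2027 t/h

Branch F9 flow = 0.834×2430 = 2026.6 t/h.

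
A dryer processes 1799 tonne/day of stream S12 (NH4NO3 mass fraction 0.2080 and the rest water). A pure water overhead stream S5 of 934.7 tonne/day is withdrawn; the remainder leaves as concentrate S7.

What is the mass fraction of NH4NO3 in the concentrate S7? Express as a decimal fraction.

0.4329

NH4NO3 is not removed: 1799×0.208 = 374.19 tonne/day of NH4NO3 enters S7.
Concentrate = 1799 − 934.7 = 864.3 tonne/day.
Mass fraction = 374.19/864.3 = 0.4329.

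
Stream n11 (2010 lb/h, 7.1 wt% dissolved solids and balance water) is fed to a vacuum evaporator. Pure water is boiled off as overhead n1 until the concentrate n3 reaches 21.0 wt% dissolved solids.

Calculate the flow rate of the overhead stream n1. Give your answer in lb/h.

1330 lb/h

dissolved solids is conserved: 2010×0.071 = 142.71 lb/h all reports to the concentrate.
Concentrate = 142.71/(target fraction) = 679.57 lb/h.
Overhead = 2010 − 679.57 = 1330.4 lb/h.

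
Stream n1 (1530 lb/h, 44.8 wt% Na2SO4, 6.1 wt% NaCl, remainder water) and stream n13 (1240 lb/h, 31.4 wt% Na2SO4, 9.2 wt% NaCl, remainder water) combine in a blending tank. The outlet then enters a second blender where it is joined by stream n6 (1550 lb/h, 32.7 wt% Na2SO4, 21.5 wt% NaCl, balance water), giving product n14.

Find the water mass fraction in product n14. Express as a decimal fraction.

0.509

Overall, product flow = 4320 lb/h.
water in = 1530×0.491 + 1240×0.594 + 1550×0.458 = 2197.7 lb/h.
water fraction in n14 = 0.509.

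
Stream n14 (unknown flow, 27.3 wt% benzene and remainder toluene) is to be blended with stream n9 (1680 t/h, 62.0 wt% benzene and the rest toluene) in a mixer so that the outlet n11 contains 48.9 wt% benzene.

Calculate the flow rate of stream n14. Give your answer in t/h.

1019 t/h

Let n14 be the unknown flow. Total out = 1680 + n14.
benzene balance: 1041.6 + 0.273·n14 = 0.489·(1680 + n14)
(0.273 − 0.489)·n14 = 0.489×1680 − 1041.6 = -220.08
n14 = -220.08 / -0.216 = 1018.9 t/h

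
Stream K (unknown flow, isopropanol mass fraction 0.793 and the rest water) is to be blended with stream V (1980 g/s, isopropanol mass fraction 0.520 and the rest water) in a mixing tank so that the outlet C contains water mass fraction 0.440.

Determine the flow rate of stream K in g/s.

Let K be the unknown flow. Total out = 1980 + K.
water balance: 950.4 + 0.207·K = 0.440·(1980 + K)
(0.207 − 0.440)·K = 0.440×1980 − 950.4 = -79.2
K = -79.2 / -0.233 = 339.91 g/s

339.9 g/s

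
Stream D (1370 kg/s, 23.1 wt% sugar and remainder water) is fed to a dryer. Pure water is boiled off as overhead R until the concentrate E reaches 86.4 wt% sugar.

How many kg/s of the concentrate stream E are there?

sugar is conserved: 1370×0.231 = 316.47 kg/s all reports to the concentrate.
Concentrate = 316.47/(target fraction) = 366.28 kg/s.

366.3 kg/s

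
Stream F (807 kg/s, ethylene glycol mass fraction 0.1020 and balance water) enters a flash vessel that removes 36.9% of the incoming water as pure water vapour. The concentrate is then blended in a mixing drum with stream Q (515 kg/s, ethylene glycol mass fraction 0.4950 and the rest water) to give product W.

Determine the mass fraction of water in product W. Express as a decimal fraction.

0.6802

Vapour removed = 0.369×0.898×807 = 267.41 kg/s; concentrate = 539.59 kg/s.
water reaching the mixer = 457.28 (from concentrate) + 515×0.505 = 717.35 kg/s.
Product flow = 539.59 + 515 = 1054.6 kg/s; water fraction = 0.6802.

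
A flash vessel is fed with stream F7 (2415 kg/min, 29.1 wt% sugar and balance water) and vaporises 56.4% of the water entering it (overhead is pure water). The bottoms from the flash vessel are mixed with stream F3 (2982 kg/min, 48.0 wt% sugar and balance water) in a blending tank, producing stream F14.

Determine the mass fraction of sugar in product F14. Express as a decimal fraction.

0.482

Vapour removed = 0.564×0.709×2415 = 965.7 kg/min; concentrate = 1449.3 kg/min.
sugar reaching the mixer = 702.76 (from concentrate) + 2982×0.480 = 2134.1 kg/min.
Product flow = 1449.3 + 2982 = 4431.3 kg/min; sugar fraction = 0.482.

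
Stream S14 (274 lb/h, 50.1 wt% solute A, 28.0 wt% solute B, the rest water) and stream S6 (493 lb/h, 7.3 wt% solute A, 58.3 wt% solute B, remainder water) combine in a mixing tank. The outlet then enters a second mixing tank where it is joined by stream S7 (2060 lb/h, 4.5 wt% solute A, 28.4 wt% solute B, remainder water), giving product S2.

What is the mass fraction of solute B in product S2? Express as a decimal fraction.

0.3358

Overall, product flow = 2827 lb/h.
solute B in = 274×0.280 + 493×0.583 + 2060×0.284 = 949.18 lb/h.
solute B fraction in S2 = 0.3358.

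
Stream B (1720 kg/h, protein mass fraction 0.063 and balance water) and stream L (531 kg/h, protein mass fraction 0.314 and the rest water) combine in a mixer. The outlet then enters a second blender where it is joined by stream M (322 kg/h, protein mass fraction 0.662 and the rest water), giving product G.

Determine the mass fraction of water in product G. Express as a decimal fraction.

0.810

Overall, product flow = 2573 kg/h.
water in = 1720×0.937 + 531×0.686 + 322×0.338 = 2084.7 kg/h.
water fraction in G = 0.810.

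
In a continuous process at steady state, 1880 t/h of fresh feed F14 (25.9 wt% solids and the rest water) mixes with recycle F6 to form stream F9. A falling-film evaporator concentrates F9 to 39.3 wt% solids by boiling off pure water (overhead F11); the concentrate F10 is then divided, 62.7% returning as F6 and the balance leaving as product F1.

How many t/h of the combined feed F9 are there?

Overall solids balance (none leaves overhead): solids in fresh feed = solids in product, i.e. 1880×0.259 = (1−0.627)·F10·0.393.
F10 = 486.92/(0.393×0.373) = 3321.7 t/h.
Recycle F6 = 0.627×3321.7 = 2082.7 t/h.
Combined feed F9 = 1880 + 2082.7 = 3962.7 t/h.

3963 t/h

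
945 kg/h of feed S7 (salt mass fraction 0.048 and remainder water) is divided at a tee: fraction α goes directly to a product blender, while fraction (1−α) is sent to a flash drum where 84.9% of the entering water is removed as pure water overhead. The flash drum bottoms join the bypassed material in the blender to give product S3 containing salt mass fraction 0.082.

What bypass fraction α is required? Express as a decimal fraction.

0.487

All 945×0.048 = 45.36 kg/h of salt reaches S3, so S3 = 45.36/0.082 = 553.17 kg/h and vapour = 391.83 kg/h.
The evaporator receives (1−α)·945 of feed at 0.952 water and removes 0.849 of that water:
0.849×0.952×(1−α)×945 = 391.83
(1−α) = 391.83/763.79 = 0.5130;  α = 0.4870.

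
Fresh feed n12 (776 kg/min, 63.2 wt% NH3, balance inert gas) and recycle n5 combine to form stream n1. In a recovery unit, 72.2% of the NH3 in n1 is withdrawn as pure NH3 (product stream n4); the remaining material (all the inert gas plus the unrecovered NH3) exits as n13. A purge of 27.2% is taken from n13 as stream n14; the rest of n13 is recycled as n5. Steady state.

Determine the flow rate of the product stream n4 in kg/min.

443.9 kg/min

NH3 in n1: m_A = 776×0.632 + (1−0.272)·(1−0.722)·m_A, so m_A = 490.43/0.7976 = 614.87 kg/min.
Product n4 = 0.722×614.87 = 443.94 kg/min.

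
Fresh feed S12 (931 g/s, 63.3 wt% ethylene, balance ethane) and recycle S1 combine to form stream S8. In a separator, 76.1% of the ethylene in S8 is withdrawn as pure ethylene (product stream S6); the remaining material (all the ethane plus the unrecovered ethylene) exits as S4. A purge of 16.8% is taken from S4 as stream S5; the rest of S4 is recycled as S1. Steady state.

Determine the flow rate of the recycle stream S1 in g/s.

1838 g/s

ethane enters only via S12 and leaves only via the purge: 931×0.367 = 0.168×(ethane in S4), and the separator passes all ethane, so ethane in S8 = ethane in S4 = 2033.8 g/s.
ethylene in S8: m_A = 931×0.633 + (1−0.168)·(1−0.761)·m_A, so m_A = 589.32/0.8012 = 735.59 g/s.
S4 = (1−0.761)×735.59 + 2033.8 = 2209.6 g/s.
Recycle S1 = (1−0.168)×2209.6 = 1838.4 g/s.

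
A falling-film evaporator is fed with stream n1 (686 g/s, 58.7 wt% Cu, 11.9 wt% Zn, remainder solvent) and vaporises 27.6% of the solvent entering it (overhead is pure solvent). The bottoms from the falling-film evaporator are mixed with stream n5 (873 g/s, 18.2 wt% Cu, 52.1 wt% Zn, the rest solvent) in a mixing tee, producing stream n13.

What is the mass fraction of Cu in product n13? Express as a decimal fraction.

0.3735

Vapour removed = 0.276×0.294×686 = 55.665 g/s; concentrate = 630.34 g/s.
Cu reaching the mixer = 402.68 (from concentrate) + 873×0.182 = 561.57 g/s.
Product flow = 630.34 + 873 = 1503.3 g/s; Cu fraction = 0.3735.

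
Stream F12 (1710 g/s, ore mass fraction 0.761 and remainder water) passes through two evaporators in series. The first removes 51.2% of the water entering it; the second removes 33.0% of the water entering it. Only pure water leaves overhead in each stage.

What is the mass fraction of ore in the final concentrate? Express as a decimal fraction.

water in feed = 1710×0.239 = 408.69 g/s.
After stage 1: water left = (1−0.512)×408.69 = 199.44; stream total = 1500.8 g/s.
After stage 2: water left = (1−0.330)×199.44 = 133.63; final concentrate = 1434.9 g/s.
ore fraction = 1301.3/1434.9 = 0.907.

0.907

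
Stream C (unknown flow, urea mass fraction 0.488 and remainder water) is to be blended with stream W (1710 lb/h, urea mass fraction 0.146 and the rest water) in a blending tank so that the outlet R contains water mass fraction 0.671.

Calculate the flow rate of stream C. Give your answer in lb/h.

1968 lb/h

Let C be the unknown flow. Total out = 1710 + C.
water balance: 1460.3 + 0.512·C = 0.671·(1710 + C)
(0.512 − 0.671)·C = 0.671×1710 − 1460.3 = -312.93
C = -312.93 / -0.159 = 1968.1 lb/h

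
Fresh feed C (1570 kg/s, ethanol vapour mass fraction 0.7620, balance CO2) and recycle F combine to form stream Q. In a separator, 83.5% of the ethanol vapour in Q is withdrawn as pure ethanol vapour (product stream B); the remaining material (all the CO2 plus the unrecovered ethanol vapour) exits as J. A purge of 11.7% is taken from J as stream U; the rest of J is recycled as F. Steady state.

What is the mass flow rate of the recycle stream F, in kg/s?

3024 kg/s

CO2 enters only via C and leaves only via the purge: 1570×0.238 = 0.117×(CO2 in J), and the separator passes all CO2, so CO2 in Q = CO2 in J = 3193.7 kg/s.
ethanol vapour in Q: m_A = 1570×0.762 + (1−0.117)·(1−0.835)·m_A, so m_A = 1196.3/0.8543 = 1400.4 kg/s.
J = (1−0.835)×1400.4 + 3193.7 = 3424.7 kg/s.
Recycle F = (1−0.117)×3424.7 = 3024 kg/s.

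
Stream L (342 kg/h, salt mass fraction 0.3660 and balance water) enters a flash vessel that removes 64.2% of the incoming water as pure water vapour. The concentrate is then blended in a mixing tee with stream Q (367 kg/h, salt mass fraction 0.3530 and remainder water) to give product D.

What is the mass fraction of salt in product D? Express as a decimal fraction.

0.4470

Vapour removed = 0.642×0.634×342 = 139.2 kg/h; concentrate = 202.8 kg/h.
salt reaching the mixer = 125.17 (from concentrate) + 367×0.353 = 254.72 kg/h.
Product flow = 202.8 + 367 = 569.8 kg/h; salt fraction = 0.4470.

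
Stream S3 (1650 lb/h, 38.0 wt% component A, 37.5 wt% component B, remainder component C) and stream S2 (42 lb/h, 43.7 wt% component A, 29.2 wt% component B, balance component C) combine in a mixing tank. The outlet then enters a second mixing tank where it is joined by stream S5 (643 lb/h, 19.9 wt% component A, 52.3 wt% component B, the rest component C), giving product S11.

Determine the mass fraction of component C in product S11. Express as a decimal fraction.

0.255

Overall, product flow = 2335 lb/h.
component C in = 1650×0.245 + 42×0.271 + 643×0.278 = 594.39 lb/h.
component C fraction in S11 = 0.255.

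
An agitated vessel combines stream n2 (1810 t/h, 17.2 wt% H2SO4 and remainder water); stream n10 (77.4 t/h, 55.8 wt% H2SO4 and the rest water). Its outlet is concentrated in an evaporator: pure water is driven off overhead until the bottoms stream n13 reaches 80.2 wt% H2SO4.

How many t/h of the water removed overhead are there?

H2SO4 entering = 1810×0.172 + 77.4×0.558 = 354.51 t/h.
All H2SO4 reports to n13, so n13 = 354.51/0.802 = 442.03 t/h.
Total feed = 1887.4 t/h; overhead = 1887.4 − 442.03 = 1445.4 t/h.

1445 t/h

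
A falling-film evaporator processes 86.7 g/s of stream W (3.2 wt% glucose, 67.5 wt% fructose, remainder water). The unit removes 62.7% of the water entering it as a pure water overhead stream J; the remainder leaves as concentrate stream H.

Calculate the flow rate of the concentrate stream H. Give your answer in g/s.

70.77 g/s

water entering = 86.7×0.293 = 25.403 g/s; overhead removed = 0.627×25.403 = 15.928 g/s.
Concentrate = 86.7 − 15.928 = 70.772 g/s.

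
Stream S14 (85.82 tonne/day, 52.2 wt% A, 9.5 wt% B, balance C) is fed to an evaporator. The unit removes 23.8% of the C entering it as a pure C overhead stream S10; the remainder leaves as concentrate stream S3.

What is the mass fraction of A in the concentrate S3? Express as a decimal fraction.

A is not removed: 85.82×0.522 = 44.798 tonne/day of A enters S3.
C entering = 85.82×0.383 = 32.869 tonne/day; overhead removed = 0.238×32.869 = 7.8228 tonne/day.
Concentrate = 85.82 − 7.8228 = 77.997 tonne/day.
Mass fraction = 44.798/77.997 = 0.5744.

0.5744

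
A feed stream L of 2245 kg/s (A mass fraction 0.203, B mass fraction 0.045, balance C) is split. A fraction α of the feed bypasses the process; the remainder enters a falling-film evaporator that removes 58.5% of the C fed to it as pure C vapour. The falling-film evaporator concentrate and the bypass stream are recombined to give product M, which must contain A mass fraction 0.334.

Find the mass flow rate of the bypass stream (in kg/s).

243.4 kg/s

All 2245×0.203 = 455.74 kg/s of A reaches M, so M = 455.74/0.334 = 1364.5 kg/s and vapour = 880.52 kg/s.
The evaporator receives (1−α)·2245 of feed at 0.752 C and removes 0.585 of that C:
0.585×0.752×(1−α)×2245 = 880.52
(1−α) = 880.52/987.62 = 0.8916;  α = 0.1084.
Bypass flow = 0.1084×2245 = 243.45 kg/s.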